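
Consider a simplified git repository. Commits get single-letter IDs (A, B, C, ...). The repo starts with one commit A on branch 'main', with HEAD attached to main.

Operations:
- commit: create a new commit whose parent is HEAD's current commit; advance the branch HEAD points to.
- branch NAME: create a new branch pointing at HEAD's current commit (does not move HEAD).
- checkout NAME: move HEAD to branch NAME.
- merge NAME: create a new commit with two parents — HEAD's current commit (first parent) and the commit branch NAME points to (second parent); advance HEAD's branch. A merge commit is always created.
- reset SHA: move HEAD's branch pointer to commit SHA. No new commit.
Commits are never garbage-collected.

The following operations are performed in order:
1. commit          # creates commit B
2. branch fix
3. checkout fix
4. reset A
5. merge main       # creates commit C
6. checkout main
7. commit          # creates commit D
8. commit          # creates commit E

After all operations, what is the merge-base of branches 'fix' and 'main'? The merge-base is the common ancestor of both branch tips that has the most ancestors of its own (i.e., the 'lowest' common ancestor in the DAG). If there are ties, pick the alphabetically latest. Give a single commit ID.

Answer: B

Derivation:
After op 1 (commit): HEAD=main@B [main=B]
After op 2 (branch): HEAD=main@B [fix=B main=B]
After op 3 (checkout): HEAD=fix@B [fix=B main=B]
After op 4 (reset): HEAD=fix@A [fix=A main=B]
After op 5 (merge): HEAD=fix@C [fix=C main=B]
After op 6 (checkout): HEAD=main@B [fix=C main=B]
After op 7 (commit): HEAD=main@D [fix=C main=D]
After op 8 (commit): HEAD=main@E [fix=C main=E]
ancestors(fix=C): ['A', 'B', 'C']
ancestors(main=E): ['A', 'B', 'D', 'E']
common: ['A', 'B']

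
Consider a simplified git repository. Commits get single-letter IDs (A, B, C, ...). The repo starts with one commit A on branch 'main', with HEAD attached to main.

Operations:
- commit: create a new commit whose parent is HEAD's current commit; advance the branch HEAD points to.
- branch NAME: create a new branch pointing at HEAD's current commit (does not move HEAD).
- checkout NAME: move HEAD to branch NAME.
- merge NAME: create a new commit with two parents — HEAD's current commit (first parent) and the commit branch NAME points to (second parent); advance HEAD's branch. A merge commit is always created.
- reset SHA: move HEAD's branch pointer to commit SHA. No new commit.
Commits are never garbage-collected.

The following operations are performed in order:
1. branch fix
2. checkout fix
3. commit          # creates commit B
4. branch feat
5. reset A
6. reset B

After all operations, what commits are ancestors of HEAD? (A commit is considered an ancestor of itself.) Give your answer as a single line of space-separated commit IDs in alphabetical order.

Answer: A B

Derivation:
After op 1 (branch): HEAD=main@A [fix=A main=A]
After op 2 (checkout): HEAD=fix@A [fix=A main=A]
After op 3 (commit): HEAD=fix@B [fix=B main=A]
After op 4 (branch): HEAD=fix@B [feat=B fix=B main=A]
After op 5 (reset): HEAD=fix@A [feat=B fix=A main=A]
After op 6 (reset): HEAD=fix@B [feat=B fix=B main=A]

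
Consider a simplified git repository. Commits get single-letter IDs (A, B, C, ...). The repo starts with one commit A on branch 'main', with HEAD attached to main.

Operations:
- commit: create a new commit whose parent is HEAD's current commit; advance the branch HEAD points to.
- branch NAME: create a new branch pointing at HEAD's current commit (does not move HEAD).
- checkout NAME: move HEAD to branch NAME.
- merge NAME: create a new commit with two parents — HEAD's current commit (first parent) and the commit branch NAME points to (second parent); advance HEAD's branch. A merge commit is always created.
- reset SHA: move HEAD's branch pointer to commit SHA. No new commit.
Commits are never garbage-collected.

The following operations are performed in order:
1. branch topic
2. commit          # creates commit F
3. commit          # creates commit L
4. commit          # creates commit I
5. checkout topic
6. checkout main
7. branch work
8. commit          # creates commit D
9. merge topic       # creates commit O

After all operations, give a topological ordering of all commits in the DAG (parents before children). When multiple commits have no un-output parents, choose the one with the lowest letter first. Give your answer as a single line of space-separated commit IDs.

After op 1 (branch): HEAD=main@A [main=A topic=A]
After op 2 (commit): HEAD=main@F [main=F topic=A]
After op 3 (commit): HEAD=main@L [main=L topic=A]
After op 4 (commit): HEAD=main@I [main=I topic=A]
After op 5 (checkout): HEAD=topic@A [main=I topic=A]
After op 6 (checkout): HEAD=main@I [main=I topic=A]
After op 7 (branch): HEAD=main@I [main=I topic=A work=I]
After op 8 (commit): HEAD=main@D [main=D topic=A work=I]
After op 9 (merge): HEAD=main@O [main=O topic=A work=I]
commit A: parents=[]
commit D: parents=['I']
commit F: parents=['A']
commit I: parents=['L']
commit L: parents=['F']
commit O: parents=['D', 'A']

Answer: A F L I D O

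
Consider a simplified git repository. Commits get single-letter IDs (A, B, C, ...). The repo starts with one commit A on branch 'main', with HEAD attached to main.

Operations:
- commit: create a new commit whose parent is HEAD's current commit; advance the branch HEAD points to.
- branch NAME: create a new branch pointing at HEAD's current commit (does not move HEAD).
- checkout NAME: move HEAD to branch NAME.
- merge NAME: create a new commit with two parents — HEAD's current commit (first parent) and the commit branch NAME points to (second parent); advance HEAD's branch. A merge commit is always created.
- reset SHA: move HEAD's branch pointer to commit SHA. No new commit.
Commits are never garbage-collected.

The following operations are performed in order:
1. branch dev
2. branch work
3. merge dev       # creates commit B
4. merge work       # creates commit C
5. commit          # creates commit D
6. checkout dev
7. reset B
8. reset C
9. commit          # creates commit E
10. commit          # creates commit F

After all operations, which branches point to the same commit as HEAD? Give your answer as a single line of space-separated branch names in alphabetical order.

Answer: dev

Derivation:
After op 1 (branch): HEAD=main@A [dev=A main=A]
After op 2 (branch): HEAD=main@A [dev=A main=A work=A]
After op 3 (merge): HEAD=main@B [dev=A main=B work=A]
After op 4 (merge): HEAD=main@C [dev=A main=C work=A]
After op 5 (commit): HEAD=main@D [dev=A main=D work=A]
After op 6 (checkout): HEAD=dev@A [dev=A main=D work=A]
After op 7 (reset): HEAD=dev@B [dev=B main=D work=A]
After op 8 (reset): HEAD=dev@C [dev=C main=D work=A]
After op 9 (commit): HEAD=dev@E [dev=E main=D work=A]
After op 10 (commit): HEAD=dev@F [dev=F main=D work=A]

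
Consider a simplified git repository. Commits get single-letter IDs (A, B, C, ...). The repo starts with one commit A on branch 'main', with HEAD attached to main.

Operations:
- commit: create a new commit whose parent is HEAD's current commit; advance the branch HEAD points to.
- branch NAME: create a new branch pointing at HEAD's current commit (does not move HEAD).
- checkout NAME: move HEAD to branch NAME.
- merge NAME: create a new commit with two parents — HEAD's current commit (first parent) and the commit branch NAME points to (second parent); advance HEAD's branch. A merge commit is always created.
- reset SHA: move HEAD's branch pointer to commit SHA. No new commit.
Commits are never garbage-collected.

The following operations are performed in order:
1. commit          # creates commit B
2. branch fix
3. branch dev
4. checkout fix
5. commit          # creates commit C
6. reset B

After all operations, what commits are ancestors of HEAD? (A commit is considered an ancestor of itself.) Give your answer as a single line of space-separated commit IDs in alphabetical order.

Answer: A B

Derivation:
After op 1 (commit): HEAD=main@B [main=B]
After op 2 (branch): HEAD=main@B [fix=B main=B]
After op 3 (branch): HEAD=main@B [dev=B fix=B main=B]
After op 4 (checkout): HEAD=fix@B [dev=B fix=B main=B]
After op 5 (commit): HEAD=fix@C [dev=B fix=C main=B]
After op 6 (reset): HEAD=fix@B [dev=B fix=B main=B]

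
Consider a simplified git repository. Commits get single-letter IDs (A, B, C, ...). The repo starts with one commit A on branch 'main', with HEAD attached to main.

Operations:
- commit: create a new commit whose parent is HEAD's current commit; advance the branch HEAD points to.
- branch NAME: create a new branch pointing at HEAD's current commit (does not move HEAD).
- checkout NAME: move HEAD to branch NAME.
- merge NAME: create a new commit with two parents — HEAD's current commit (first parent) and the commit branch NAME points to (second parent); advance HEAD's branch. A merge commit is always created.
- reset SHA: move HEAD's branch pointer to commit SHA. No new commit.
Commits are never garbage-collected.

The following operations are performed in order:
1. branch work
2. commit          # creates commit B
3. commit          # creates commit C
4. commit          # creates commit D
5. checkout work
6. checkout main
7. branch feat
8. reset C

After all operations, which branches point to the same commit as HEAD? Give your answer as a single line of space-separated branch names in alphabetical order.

Answer: main

Derivation:
After op 1 (branch): HEAD=main@A [main=A work=A]
After op 2 (commit): HEAD=main@B [main=B work=A]
After op 3 (commit): HEAD=main@C [main=C work=A]
After op 4 (commit): HEAD=main@D [main=D work=A]
After op 5 (checkout): HEAD=work@A [main=D work=A]
After op 6 (checkout): HEAD=main@D [main=D work=A]
After op 7 (branch): HEAD=main@D [feat=D main=D work=A]
After op 8 (reset): HEAD=main@C [feat=D main=C work=A]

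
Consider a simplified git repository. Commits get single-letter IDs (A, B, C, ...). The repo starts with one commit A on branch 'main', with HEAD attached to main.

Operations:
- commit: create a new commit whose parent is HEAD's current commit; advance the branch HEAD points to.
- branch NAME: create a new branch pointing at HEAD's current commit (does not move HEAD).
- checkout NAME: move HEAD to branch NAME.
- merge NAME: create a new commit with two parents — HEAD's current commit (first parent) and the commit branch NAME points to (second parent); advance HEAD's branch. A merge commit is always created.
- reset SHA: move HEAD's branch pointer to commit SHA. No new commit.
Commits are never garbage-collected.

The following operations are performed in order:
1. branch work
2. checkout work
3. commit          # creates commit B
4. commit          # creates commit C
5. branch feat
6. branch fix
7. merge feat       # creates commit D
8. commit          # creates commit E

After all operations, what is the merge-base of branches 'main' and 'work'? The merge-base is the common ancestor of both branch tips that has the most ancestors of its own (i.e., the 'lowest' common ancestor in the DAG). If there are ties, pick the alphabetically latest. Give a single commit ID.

After op 1 (branch): HEAD=main@A [main=A work=A]
After op 2 (checkout): HEAD=work@A [main=A work=A]
After op 3 (commit): HEAD=work@B [main=A work=B]
After op 4 (commit): HEAD=work@C [main=A work=C]
After op 5 (branch): HEAD=work@C [feat=C main=A work=C]
After op 6 (branch): HEAD=work@C [feat=C fix=C main=A work=C]
After op 7 (merge): HEAD=work@D [feat=C fix=C main=A work=D]
After op 8 (commit): HEAD=work@E [feat=C fix=C main=A work=E]
ancestors(main=A): ['A']
ancestors(work=E): ['A', 'B', 'C', 'D', 'E']
common: ['A']

Answer: A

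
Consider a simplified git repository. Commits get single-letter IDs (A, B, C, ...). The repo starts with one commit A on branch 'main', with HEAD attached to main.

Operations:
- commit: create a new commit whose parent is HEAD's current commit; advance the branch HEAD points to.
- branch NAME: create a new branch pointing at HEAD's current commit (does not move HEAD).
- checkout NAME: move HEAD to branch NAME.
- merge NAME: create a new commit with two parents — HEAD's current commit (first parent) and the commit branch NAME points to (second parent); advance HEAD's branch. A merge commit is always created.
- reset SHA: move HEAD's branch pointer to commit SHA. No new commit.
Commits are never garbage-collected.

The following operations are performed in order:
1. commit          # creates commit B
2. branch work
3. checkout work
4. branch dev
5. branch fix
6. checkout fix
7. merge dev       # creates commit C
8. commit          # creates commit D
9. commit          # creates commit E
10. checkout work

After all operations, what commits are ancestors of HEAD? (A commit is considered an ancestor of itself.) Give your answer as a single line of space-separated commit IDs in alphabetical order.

Answer: A B

Derivation:
After op 1 (commit): HEAD=main@B [main=B]
After op 2 (branch): HEAD=main@B [main=B work=B]
After op 3 (checkout): HEAD=work@B [main=B work=B]
After op 4 (branch): HEAD=work@B [dev=B main=B work=B]
After op 5 (branch): HEAD=work@B [dev=B fix=B main=B work=B]
After op 6 (checkout): HEAD=fix@B [dev=B fix=B main=B work=B]
After op 7 (merge): HEAD=fix@C [dev=B fix=C main=B work=B]
After op 8 (commit): HEAD=fix@D [dev=B fix=D main=B work=B]
After op 9 (commit): HEAD=fix@E [dev=B fix=E main=B work=B]
After op 10 (checkout): HEAD=work@B [dev=B fix=E main=B work=B]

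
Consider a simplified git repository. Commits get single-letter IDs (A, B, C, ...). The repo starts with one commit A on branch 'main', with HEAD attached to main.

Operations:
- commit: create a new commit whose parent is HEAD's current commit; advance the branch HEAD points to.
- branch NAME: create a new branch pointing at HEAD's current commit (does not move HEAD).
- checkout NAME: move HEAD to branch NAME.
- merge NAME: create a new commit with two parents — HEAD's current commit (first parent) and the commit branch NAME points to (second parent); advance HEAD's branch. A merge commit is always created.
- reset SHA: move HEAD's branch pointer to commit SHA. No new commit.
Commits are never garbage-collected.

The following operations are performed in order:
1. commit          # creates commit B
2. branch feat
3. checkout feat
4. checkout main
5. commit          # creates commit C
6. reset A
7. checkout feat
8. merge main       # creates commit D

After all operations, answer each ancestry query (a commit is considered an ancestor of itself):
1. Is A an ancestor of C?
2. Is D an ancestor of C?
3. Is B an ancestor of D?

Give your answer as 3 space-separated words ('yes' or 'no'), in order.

Answer: yes no yes

Derivation:
After op 1 (commit): HEAD=main@B [main=B]
After op 2 (branch): HEAD=main@B [feat=B main=B]
After op 3 (checkout): HEAD=feat@B [feat=B main=B]
After op 4 (checkout): HEAD=main@B [feat=B main=B]
After op 5 (commit): HEAD=main@C [feat=B main=C]
After op 6 (reset): HEAD=main@A [feat=B main=A]
After op 7 (checkout): HEAD=feat@B [feat=B main=A]
After op 8 (merge): HEAD=feat@D [feat=D main=A]
ancestors(C) = {A,B,C}; A in? yes
ancestors(C) = {A,B,C}; D in? no
ancestors(D) = {A,B,D}; B in? yes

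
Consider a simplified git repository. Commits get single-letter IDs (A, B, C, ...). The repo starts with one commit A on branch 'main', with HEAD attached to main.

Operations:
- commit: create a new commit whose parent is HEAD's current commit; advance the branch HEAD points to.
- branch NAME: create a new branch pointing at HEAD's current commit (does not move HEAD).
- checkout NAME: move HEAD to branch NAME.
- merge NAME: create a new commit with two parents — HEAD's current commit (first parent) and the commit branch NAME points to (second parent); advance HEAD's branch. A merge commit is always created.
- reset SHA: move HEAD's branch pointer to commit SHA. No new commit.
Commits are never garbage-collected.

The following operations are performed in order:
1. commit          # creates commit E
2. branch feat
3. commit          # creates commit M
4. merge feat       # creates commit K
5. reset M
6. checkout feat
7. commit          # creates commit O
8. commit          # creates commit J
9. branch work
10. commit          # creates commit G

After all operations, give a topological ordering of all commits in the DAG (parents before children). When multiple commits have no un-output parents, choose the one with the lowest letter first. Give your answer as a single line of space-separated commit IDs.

Answer: A E M K O J G

Derivation:
After op 1 (commit): HEAD=main@E [main=E]
After op 2 (branch): HEAD=main@E [feat=E main=E]
After op 3 (commit): HEAD=main@M [feat=E main=M]
After op 4 (merge): HEAD=main@K [feat=E main=K]
After op 5 (reset): HEAD=main@M [feat=E main=M]
After op 6 (checkout): HEAD=feat@E [feat=E main=M]
After op 7 (commit): HEAD=feat@O [feat=O main=M]
After op 8 (commit): HEAD=feat@J [feat=J main=M]
After op 9 (branch): HEAD=feat@J [feat=J main=M work=J]
After op 10 (commit): HEAD=feat@G [feat=G main=M work=J]
commit A: parents=[]
commit E: parents=['A']
commit G: parents=['J']
commit J: parents=['O']
commit K: parents=['M', 'E']
commit M: parents=['E']
commit O: parents=['E']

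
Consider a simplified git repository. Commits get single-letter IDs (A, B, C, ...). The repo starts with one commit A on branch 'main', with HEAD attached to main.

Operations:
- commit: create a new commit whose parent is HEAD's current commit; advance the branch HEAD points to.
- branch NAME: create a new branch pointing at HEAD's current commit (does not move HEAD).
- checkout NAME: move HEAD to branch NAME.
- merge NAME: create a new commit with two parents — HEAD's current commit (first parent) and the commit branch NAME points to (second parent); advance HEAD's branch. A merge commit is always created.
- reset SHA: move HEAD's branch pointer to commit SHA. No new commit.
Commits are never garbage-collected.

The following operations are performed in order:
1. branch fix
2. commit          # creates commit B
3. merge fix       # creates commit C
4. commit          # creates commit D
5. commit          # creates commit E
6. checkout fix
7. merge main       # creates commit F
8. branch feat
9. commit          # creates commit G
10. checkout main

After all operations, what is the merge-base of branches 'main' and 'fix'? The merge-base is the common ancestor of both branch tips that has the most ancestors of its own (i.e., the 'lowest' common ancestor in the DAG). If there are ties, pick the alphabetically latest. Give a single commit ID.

After op 1 (branch): HEAD=main@A [fix=A main=A]
After op 2 (commit): HEAD=main@B [fix=A main=B]
After op 3 (merge): HEAD=main@C [fix=A main=C]
After op 4 (commit): HEAD=main@D [fix=A main=D]
After op 5 (commit): HEAD=main@E [fix=A main=E]
After op 6 (checkout): HEAD=fix@A [fix=A main=E]
After op 7 (merge): HEAD=fix@F [fix=F main=E]
After op 8 (branch): HEAD=fix@F [feat=F fix=F main=E]
After op 9 (commit): HEAD=fix@G [feat=F fix=G main=E]
After op 10 (checkout): HEAD=main@E [feat=F fix=G main=E]
ancestors(main=E): ['A', 'B', 'C', 'D', 'E']
ancestors(fix=G): ['A', 'B', 'C', 'D', 'E', 'F', 'G']
common: ['A', 'B', 'C', 'D', 'E']

Answer: E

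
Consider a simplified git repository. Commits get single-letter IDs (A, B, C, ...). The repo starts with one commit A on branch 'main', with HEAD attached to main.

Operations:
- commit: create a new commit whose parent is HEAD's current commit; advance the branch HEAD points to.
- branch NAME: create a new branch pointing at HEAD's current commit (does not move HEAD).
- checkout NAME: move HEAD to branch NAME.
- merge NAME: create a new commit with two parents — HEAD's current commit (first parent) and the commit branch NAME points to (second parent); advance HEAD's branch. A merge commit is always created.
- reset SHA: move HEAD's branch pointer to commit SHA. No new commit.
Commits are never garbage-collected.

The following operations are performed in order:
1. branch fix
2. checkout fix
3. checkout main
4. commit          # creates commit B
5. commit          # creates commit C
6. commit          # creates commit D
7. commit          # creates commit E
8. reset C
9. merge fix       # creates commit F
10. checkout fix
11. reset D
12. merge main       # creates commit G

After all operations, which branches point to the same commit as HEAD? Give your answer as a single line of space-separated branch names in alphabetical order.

Answer: fix

Derivation:
After op 1 (branch): HEAD=main@A [fix=A main=A]
After op 2 (checkout): HEAD=fix@A [fix=A main=A]
After op 3 (checkout): HEAD=main@A [fix=A main=A]
After op 4 (commit): HEAD=main@B [fix=A main=B]
After op 5 (commit): HEAD=main@C [fix=A main=C]
After op 6 (commit): HEAD=main@D [fix=A main=D]
After op 7 (commit): HEAD=main@E [fix=A main=E]
After op 8 (reset): HEAD=main@C [fix=A main=C]
After op 9 (merge): HEAD=main@F [fix=A main=F]
After op 10 (checkout): HEAD=fix@A [fix=A main=F]
After op 11 (reset): HEAD=fix@D [fix=D main=F]
After op 12 (merge): HEAD=fix@G [fix=G main=F]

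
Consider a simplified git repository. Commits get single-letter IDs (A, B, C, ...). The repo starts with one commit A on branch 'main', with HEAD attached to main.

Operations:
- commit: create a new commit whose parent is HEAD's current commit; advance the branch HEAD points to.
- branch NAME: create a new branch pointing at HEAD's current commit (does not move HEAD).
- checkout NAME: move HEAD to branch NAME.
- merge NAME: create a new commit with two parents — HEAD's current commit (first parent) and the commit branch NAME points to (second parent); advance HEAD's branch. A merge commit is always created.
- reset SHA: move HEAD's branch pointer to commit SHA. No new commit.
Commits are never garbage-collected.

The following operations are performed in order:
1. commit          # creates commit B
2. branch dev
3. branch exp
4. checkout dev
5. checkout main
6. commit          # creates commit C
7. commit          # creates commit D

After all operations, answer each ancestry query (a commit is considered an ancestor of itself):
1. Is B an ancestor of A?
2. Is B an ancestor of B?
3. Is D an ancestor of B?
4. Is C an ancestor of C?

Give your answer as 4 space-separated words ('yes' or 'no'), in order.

Answer: no yes no yes

Derivation:
After op 1 (commit): HEAD=main@B [main=B]
After op 2 (branch): HEAD=main@B [dev=B main=B]
After op 3 (branch): HEAD=main@B [dev=B exp=B main=B]
After op 4 (checkout): HEAD=dev@B [dev=B exp=B main=B]
After op 5 (checkout): HEAD=main@B [dev=B exp=B main=B]
After op 6 (commit): HEAD=main@C [dev=B exp=B main=C]
After op 7 (commit): HEAD=main@D [dev=B exp=B main=D]
ancestors(A) = {A}; B in? no
ancestors(B) = {A,B}; B in? yes
ancestors(B) = {A,B}; D in? no
ancestors(C) = {A,B,C}; C in? yes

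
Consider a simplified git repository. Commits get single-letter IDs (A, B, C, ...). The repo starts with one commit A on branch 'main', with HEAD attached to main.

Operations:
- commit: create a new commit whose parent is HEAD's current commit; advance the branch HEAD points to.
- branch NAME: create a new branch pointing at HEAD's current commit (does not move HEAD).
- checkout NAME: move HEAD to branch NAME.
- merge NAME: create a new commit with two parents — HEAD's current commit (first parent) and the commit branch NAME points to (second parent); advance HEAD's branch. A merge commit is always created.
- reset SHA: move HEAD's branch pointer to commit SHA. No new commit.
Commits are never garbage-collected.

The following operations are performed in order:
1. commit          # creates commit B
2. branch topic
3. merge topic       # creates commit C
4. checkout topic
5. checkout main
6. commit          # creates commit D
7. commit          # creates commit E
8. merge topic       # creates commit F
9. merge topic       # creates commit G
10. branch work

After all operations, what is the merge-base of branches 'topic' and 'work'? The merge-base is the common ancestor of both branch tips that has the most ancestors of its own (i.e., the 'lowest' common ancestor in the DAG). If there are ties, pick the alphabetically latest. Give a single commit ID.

After op 1 (commit): HEAD=main@B [main=B]
After op 2 (branch): HEAD=main@B [main=B topic=B]
After op 3 (merge): HEAD=main@C [main=C topic=B]
After op 4 (checkout): HEAD=topic@B [main=C topic=B]
After op 5 (checkout): HEAD=main@C [main=C topic=B]
After op 6 (commit): HEAD=main@D [main=D topic=B]
After op 7 (commit): HEAD=main@E [main=E topic=B]
After op 8 (merge): HEAD=main@F [main=F topic=B]
After op 9 (merge): HEAD=main@G [main=G topic=B]
After op 10 (branch): HEAD=main@G [main=G topic=B work=G]
ancestors(topic=B): ['A', 'B']
ancestors(work=G): ['A', 'B', 'C', 'D', 'E', 'F', 'G']
common: ['A', 'B']

Answer: B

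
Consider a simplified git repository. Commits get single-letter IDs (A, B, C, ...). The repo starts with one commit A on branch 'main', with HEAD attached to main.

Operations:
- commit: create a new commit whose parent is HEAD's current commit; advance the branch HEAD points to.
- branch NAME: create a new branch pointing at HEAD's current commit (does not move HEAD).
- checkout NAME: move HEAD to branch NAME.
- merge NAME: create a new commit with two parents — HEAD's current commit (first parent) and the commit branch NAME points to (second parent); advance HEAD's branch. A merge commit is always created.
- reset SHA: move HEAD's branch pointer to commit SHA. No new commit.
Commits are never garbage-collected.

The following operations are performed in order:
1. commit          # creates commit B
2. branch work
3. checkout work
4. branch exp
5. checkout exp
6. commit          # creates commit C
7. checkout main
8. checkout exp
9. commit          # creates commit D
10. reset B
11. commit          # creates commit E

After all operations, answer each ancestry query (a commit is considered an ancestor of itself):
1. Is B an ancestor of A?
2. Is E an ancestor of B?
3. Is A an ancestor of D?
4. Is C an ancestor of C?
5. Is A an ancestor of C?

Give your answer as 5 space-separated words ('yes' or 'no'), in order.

After op 1 (commit): HEAD=main@B [main=B]
After op 2 (branch): HEAD=main@B [main=B work=B]
After op 3 (checkout): HEAD=work@B [main=B work=B]
After op 4 (branch): HEAD=work@B [exp=B main=B work=B]
After op 5 (checkout): HEAD=exp@B [exp=B main=B work=B]
After op 6 (commit): HEAD=exp@C [exp=C main=B work=B]
After op 7 (checkout): HEAD=main@B [exp=C main=B work=B]
After op 8 (checkout): HEAD=exp@C [exp=C main=B work=B]
After op 9 (commit): HEAD=exp@D [exp=D main=B work=B]
After op 10 (reset): HEAD=exp@B [exp=B main=B work=B]
After op 11 (commit): HEAD=exp@E [exp=E main=B work=B]
ancestors(A) = {A}; B in? no
ancestors(B) = {A,B}; E in? no
ancestors(D) = {A,B,C,D}; A in? yes
ancestors(C) = {A,B,C}; C in? yes
ancestors(C) = {A,B,C}; A in? yes

Answer: no no yes yes yes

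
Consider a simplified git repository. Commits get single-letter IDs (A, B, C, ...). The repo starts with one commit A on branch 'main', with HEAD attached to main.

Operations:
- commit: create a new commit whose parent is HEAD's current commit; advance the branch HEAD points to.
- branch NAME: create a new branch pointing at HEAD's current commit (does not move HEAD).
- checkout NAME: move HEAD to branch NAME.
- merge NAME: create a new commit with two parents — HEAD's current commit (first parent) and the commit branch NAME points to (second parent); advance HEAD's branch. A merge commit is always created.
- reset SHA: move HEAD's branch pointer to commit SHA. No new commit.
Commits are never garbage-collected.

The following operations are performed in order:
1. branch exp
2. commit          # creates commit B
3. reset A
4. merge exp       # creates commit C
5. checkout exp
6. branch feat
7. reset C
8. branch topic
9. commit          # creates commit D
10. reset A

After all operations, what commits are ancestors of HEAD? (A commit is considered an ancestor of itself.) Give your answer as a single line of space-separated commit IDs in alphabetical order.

Answer: A

Derivation:
After op 1 (branch): HEAD=main@A [exp=A main=A]
After op 2 (commit): HEAD=main@B [exp=A main=B]
After op 3 (reset): HEAD=main@A [exp=A main=A]
After op 4 (merge): HEAD=main@C [exp=A main=C]
After op 5 (checkout): HEAD=exp@A [exp=A main=C]
After op 6 (branch): HEAD=exp@A [exp=A feat=A main=C]
After op 7 (reset): HEAD=exp@C [exp=C feat=A main=C]
After op 8 (branch): HEAD=exp@C [exp=C feat=A main=C topic=C]
After op 9 (commit): HEAD=exp@D [exp=D feat=A main=C topic=C]
After op 10 (reset): HEAD=exp@A [exp=A feat=A main=C topic=C]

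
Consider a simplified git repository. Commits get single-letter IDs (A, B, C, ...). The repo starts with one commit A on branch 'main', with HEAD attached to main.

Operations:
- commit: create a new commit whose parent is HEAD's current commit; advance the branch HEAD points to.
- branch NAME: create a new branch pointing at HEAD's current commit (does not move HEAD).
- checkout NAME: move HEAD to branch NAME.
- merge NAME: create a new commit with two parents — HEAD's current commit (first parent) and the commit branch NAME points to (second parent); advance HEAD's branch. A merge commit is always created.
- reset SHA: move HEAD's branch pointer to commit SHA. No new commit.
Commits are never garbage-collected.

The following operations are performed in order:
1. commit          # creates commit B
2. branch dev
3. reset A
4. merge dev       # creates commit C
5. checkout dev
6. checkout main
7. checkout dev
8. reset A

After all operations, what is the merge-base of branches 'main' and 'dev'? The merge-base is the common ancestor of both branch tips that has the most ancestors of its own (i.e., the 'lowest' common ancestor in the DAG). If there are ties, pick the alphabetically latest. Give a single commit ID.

After op 1 (commit): HEAD=main@B [main=B]
After op 2 (branch): HEAD=main@B [dev=B main=B]
After op 3 (reset): HEAD=main@A [dev=B main=A]
After op 4 (merge): HEAD=main@C [dev=B main=C]
After op 5 (checkout): HEAD=dev@B [dev=B main=C]
After op 6 (checkout): HEAD=main@C [dev=B main=C]
After op 7 (checkout): HEAD=dev@B [dev=B main=C]
After op 8 (reset): HEAD=dev@A [dev=A main=C]
ancestors(main=C): ['A', 'B', 'C']
ancestors(dev=A): ['A']
common: ['A']

Answer: A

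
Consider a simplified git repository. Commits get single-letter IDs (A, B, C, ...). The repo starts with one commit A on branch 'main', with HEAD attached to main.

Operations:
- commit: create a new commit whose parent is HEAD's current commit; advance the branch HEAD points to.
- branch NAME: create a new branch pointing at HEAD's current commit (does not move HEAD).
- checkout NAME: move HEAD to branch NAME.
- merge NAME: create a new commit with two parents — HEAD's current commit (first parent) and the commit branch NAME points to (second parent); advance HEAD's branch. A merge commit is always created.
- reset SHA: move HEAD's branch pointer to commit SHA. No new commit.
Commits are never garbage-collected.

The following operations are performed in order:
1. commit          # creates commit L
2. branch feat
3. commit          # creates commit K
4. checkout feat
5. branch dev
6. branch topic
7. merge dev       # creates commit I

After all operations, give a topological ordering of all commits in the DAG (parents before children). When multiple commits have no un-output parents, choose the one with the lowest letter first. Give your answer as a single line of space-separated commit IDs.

Answer: A L I K

Derivation:
After op 1 (commit): HEAD=main@L [main=L]
After op 2 (branch): HEAD=main@L [feat=L main=L]
After op 3 (commit): HEAD=main@K [feat=L main=K]
After op 4 (checkout): HEAD=feat@L [feat=L main=K]
After op 5 (branch): HEAD=feat@L [dev=L feat=L main=K]
After op 6 (branch): HEAD=feat@L [dev=L feat=L main=K topic=L]
After op 7 (merge): HEAD=feat@I [dev=L feat=I main=K topic=L]
commit A: parents=[]
commit I: parents=['L', 'L']
commit K: parents=['L']
commit L: parents=['A']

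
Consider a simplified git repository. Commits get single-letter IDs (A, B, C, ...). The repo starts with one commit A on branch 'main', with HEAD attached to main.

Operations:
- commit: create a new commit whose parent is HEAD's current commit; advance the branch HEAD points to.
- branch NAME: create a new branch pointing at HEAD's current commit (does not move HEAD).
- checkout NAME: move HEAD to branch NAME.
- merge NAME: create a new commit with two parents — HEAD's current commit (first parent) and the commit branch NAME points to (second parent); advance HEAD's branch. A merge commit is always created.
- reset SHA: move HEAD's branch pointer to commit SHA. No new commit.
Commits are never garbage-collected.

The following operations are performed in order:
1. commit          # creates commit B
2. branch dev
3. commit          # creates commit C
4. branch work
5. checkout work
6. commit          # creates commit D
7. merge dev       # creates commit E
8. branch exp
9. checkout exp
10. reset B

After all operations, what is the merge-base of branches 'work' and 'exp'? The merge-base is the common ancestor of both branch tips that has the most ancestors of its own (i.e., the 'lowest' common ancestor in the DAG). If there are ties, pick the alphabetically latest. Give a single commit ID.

Answer: B

Derivation:
After op 1 (commit): HEAD=main@B [main=B]
After op 2 (branch): HEAD=main@B [dev=B main=B]
After op 3 (commit): HEAD=main@C [dev=B main=C]
After op 4 (branch): HEAD=main@C [dev=B main=C work=C]
After op 5 (checkout): HEAD=work@C [dev=B main=C work=C]
After op 6 (commit): HEAD=work@D [dev=B main=C work=D]
After op 7 (merge): HEAD=work@E [dev=B main=C work=E]
After op 8 (branch): HEAD=work@E [dev=B exp=E main=C work=E]
After op 9 (checkout): HEAD=exp@E [dev=B exp=E main=C work=E]
After op 10 (reset): HEAD=exp@B [dev=B exp=B main=C work=E]
ancestors(work=E): ['A', 'B', 'C', 'D', 'E']
ancestors(exp=B): ['A', 'B']
common: ['A', 'B']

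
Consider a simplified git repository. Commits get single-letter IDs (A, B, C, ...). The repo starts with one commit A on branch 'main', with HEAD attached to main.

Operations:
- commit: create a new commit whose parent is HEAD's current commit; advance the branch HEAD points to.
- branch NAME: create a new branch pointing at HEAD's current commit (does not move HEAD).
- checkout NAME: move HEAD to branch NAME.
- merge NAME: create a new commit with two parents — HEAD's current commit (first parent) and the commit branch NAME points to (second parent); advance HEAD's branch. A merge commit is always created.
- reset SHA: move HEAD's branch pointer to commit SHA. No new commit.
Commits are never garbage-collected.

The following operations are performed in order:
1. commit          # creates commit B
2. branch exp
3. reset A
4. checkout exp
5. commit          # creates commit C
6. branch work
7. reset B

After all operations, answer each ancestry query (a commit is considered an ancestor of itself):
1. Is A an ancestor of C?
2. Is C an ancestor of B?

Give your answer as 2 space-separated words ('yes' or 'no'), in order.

Answer: yes no

Derivation:
After op 1 (commit): HEAD=main@B [main=B]
After op 2 (branch): HEAD=main@B [exp=B main=B]
After op 3 (reset): HEAD=main@A [exp=B main=A]
After op 4 (checkout): HEAD=exp@B [exp=B main=A]
After op 5 (commit): HEAD=exp@C [exp=C main=A]
After op 6 (branch): HEAD=exp@C [exp=C main=A work=C]
After op 7 (reset): HEAD=exp@B [exp=B main=A work=C]
ancestors(C) = {A,B,C}; A in? yes
ancestors(B) = {A,B}; C in? no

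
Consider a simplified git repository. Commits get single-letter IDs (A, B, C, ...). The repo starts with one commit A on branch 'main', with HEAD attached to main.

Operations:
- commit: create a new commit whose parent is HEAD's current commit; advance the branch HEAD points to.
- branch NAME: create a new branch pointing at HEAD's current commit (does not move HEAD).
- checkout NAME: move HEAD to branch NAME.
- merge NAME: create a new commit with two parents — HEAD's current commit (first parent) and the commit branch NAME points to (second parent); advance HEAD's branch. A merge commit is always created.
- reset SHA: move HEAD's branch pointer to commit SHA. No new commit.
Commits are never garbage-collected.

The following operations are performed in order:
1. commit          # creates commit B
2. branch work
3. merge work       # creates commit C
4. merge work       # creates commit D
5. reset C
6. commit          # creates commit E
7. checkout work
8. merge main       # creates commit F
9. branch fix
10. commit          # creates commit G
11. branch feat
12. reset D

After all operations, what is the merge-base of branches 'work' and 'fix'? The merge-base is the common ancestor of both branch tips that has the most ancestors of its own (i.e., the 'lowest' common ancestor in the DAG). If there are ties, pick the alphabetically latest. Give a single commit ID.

After op 1 (commit): HEAD=main@B [main=B]
After op 2 (branch): HEAD=main@B [main=B work=B]
After op 3 (merge): HEAD=main@C [main=C work=B]
After op 4 (merge): HEAD=main@D [main=D work=B]
After op 5 (reset): HEAD=main@C [main=C work=B]
After op 6 (commit): HEAD=main@E [main=E work=B]
After op 7 (checkout): HEAD=work@B [main=E work=B]
After op 8 (merge): HEAD=work@F [main=E work=F]
After op 9 (branch): HEAD=work@F [fix=F main=E work=F]
After op 10 (commit): HEAD=work@G [fix=F main=E work=G]
After op 11 (branch): HEAD=work@G [feat=G fix=F main=E work=G]
After op 12 (reset): HEAD=work@D [feat=G fix=F main=E work=D]
ancestors(work=D): ['A', 'B', 'C', 'D']
ancestors(fix=F): ['A', 'B', 'C', 'E', 'F']
common: ['A', 'B', 'C']

Answer: C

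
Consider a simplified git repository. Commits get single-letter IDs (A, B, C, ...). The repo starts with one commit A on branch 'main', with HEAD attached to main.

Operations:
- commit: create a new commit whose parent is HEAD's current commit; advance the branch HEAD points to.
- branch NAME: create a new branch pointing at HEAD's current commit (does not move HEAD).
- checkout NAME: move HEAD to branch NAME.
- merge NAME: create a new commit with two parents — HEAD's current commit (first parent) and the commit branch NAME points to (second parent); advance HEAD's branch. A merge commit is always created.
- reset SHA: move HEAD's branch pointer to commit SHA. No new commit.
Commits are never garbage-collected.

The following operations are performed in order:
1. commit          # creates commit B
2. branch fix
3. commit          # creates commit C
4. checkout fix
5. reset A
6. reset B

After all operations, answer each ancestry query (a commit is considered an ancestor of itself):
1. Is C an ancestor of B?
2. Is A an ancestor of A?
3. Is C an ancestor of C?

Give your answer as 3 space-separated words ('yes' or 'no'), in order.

After op 1 (commit): HEAD=main@B [main=B]
After op 2 (branch): HEAD=main@B [fix=B main=B]
After op 3 (commit): HEAD=main@C [fix=B main=C]
After op 4 (checkout): HEAD=fix@B [fix=B main=C]
After op 5 (reset): HEAD=fix@A [fix=A main=C]
After op 6 (reset): HEAD=fix@B [fix=B main=C]
ancestors(B) = {A,B}; C in? no
ancestors(A) = {A}; A in? yes
ancestors(C) = {A,B,C}; C in? yes

Answer: no yes yes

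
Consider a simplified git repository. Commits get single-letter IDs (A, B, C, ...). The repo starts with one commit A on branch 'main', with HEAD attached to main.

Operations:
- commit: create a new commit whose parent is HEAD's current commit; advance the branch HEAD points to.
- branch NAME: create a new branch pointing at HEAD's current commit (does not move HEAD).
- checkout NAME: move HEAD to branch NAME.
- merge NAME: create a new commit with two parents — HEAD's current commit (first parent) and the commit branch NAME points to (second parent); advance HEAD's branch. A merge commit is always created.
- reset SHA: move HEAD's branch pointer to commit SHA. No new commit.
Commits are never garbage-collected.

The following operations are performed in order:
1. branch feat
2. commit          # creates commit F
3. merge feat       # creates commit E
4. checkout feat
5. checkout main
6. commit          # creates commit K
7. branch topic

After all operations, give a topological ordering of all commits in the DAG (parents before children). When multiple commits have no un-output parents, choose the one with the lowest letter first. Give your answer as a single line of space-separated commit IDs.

After op 1 (branch): HEAD=main@A [feat=A main=A]
After op 2 (commit): HEAD=main@F [feat=A main=F]
After op 3 (merge): HEAD=main@E [feat=A main=E]
After op 4 (checkout): HEAD=feat@A [feat=A main=E]
After op 5 (checkout): HEAD=main@E [feat=A main=E]
After op 6 (commit): HEAD=main@K [feat=A main=K]
After op 7 (branch): HEAD=main@K [feat=A main=K topic=K]
commit A: parents=[]
commit E: parents=['F', 'A']
commit F: parents=['A']
commit K: parents=['E']

Answer: A F E K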